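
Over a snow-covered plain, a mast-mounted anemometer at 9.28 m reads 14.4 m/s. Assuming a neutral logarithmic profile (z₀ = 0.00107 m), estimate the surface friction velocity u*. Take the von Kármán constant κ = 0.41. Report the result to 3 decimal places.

u* ≈ 0.651 m/s

Log law: V(z) = (u*/κ) · ln(z/z₀) ⇒ u* = κ · V / ln(z/z₀)
u* = 0.41 × 14.4 / ln(9.28/0.00107) = 0.41 × 14.4 / 9.0680
   = 5.9040 / 9.0680 = 0.6511 m/s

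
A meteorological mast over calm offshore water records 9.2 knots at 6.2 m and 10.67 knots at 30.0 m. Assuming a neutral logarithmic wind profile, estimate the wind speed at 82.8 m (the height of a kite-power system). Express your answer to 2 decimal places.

11.62 knots

Log law: V ∝ ln(z/z₀). From the pair, with r = V₁/V₂ = 0.86223,
ln z₀ = (ln z₁ − r·ln z₂)/(1 − r) = (1.8245 − 0.86223×3.4012)/0.13777 = -8.0429 → z₀ = 0.0003214 m
V₃ = V₁ · ln(z₃/z₀)/ln(z₁/z₀) = 9.2 × 12.4593/9.8675 = 11.6166 knots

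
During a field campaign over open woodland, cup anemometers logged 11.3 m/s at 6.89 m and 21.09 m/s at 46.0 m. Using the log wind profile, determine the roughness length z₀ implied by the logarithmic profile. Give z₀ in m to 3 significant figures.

z₀ ≈ 0.770 m

Log law: V(z) ∝ ln(z/z₀). With r = V₁/V₂ = 11.3/21.09 = 0.53580,
r · ln(z₂/z₀) = ln(z₁/z₀) ⇒ ln z₀ = (ln z₁ − r·ln z₂)/(1 − r)
ln z₀ = (1.93007 − 0.53580×3.82864) / 0.46420 = -0.2613
z₀ = exp(-0.2613) = 0.7700 m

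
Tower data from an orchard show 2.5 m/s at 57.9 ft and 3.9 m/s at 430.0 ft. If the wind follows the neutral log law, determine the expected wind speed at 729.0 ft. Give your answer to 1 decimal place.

4.3 m/s

Log law: V ∝ ln(z/z₀). From the pair, with r = V₁/V₂ = 0.64103,
ln z₀ = (ln z₁ − r·ln z₂)/(1 − r) = (4.0587 − 0.64103×6.0638)/0.35897 = 0.4782 → z₀ = 1.613 ft
V₃ = V₁ · ln(z₃/z₀)/ln(z₁/z₀) = 2.5 × 6.1134/3.5805 = 4.2686 m/s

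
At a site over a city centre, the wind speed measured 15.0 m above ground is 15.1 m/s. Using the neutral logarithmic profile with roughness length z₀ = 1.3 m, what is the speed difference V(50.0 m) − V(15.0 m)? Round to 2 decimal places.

7.43 m/s

Log law: V₂ = V₁ · ln(z₂/z₀)/ln(z₁/z₀) = 15.1 × 3.6497/2.4457 = 22.5335 m/s
ΔV = 22.5335 − 15.1 = 7.4335 m/s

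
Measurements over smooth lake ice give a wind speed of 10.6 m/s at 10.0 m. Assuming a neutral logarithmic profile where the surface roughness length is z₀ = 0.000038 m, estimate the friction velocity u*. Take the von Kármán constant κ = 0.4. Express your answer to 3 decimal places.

Log law: V(z) = (u*/κ) · ln(z/z₀) ⇒ u* = κ · V / ln(z/z₀)
u* = 0.4 × 10.6 / ln(10.0/0.000038) = 0.4 × 10.6 / 12.4805
   = 4.2400 / 12.4805 = 0.3397 m/s

u* ≈ 0.340 m/s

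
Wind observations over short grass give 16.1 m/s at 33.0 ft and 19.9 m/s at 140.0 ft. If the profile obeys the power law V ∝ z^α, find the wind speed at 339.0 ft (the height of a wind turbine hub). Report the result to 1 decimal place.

22.7 m/s

First find α: α = ln(V₂/V₁)/ln(z₂/z₁) = ln(19.9/16.1)/ln(140.0/33.0) = 0.21190/1.44513 = 0.1466
Extrapolate from 140.0 ft to 339.0 ft: V₃ = 19.9 × (339.0/140.0)^0.1466 = 19.9 × 1.1385 = 22.6553 m/s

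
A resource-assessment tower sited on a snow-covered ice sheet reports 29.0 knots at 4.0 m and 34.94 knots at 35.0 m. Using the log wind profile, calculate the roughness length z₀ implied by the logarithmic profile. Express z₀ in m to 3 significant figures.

Log law: V(z) ∝ ln(z/z₀). With r = V₁/V₂ = 29.0/34.94 = 0.82999,
r · ln(z₂/z₀) = ln(z₁/z₀) ⇒ ln z₀ = (ln z₁ − r·ln z₂)/(1 − r)
ln z₀ = (1.38629 − 0.82999×3.55535) / 0.17001 = -9.2034
z₀ = exp(-9.2034) = 0.0001007 m

z₀ ≈ 0.000101 m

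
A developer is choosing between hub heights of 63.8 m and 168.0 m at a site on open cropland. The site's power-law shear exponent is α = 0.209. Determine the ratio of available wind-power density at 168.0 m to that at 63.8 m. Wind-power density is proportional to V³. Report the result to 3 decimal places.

1.835

Speed ratio: V_B/V_A = (z_B/z_A)^α = (168.0/63.8)^0.209 = (2.6332)^0.209 = 1.22428
Power-density ratio: P_B/P_A = (V_B/V_A)³ = (1.22428)³ = 1.83504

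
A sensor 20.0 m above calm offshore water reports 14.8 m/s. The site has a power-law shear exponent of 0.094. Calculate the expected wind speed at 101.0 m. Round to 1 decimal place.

Power-law profile: V₂ = V₁ · (z₂/z₁)^α
V₂ = 14.8 × (101.0/20.0)^0.094 = 14.8 × (5.0500)^0.094
    = 14.8 × 1.1644 = 17.2334 m/s

17.2 m/s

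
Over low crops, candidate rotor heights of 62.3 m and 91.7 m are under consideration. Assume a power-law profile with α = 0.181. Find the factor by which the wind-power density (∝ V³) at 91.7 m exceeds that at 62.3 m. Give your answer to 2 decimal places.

Speed ratio: V_B/V_A = (z_B/z_A)^α = (91.7/62.3)^0.181 = (1.4719)^0.181 = 1.07247
Power-density ratio: P_B/P_A = (V_B/V_A)³ = (1.07247)³ = 1.23356

1.23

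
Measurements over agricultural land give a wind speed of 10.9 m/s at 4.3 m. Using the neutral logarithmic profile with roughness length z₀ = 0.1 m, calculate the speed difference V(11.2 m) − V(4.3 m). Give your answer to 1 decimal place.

Log law: V₂ = V₁ · ln(z₂/z₀)/ln(z₁/z₀) = 10.9 × 4.7185/3.7612 = 13.6743 m/s
ΔV = 13.6743 − 10.9 = 2.7743 m/s

2.8 m/s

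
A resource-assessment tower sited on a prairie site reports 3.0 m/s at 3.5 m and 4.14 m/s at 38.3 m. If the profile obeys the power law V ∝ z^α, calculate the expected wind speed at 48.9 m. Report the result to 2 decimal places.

First find α: α = ln(V₂/V₁)/ln(z₂/z₁) = ln(4.14/3.0)/ln(38.3/3.5) = 0.32208/2.39269 = 0.1346
Extrapolate from 38.3 m to 48.9 m: V₃ = 4.14 × (48.9/38.3)^0.1346 = 4.14 × 1.0334 = 4.2784 m/s

4.28 m/s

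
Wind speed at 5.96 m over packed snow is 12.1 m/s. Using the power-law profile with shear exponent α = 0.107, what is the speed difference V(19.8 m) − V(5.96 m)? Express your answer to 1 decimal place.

Power law: V₂ = V₁ · (z₂/z₁)^α = 12.1 × (3.3221)^0.107 = 13.7587 m/s
ΔV = 13.7587 − 12.1 = 1.6587 m/s

1.7 m/s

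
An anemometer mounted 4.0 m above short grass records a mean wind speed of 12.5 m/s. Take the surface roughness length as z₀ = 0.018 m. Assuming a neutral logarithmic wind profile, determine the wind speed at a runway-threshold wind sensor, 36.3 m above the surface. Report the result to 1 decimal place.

Log law: V(z) ∝ ln(z/z₀), so V₂/V₁ = ln(z₂/z₀) / ln(z₁/z₀).
ln(36.3/0.018) = 7.6092, ln(4.0/0.018) = 5.4037
V₂ = 12.5 × 7.6092/5.4037 = 12.5 × 1.4082 = 17.6019 m/s

17.6 m/s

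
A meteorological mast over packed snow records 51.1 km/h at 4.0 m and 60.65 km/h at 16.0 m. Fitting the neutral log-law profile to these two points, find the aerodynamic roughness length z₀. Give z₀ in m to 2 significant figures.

Log law: V(z) ∝ ln(z/z₀). With r = V₁/V₂ = 51.1/60.65 = 0.84254,
r · ln(z₂/z₀) = ln(z₁/z₀) ⇒ ln z₀ = (ln z₁ − r·ln z₂)/(1 − r)
ln z₀ = (1.38629 − 0.84254×2.77259) / 0.15746 = -6.0315
z₀ = exp(-6.0315) = 0.002402 m

z₀ ≈ 0.0024 m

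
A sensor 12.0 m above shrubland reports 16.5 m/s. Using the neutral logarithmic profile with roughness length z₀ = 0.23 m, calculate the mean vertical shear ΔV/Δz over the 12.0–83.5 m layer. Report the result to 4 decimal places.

Log law: V₂ = V₁ · ln(z₂/z₀)/ln(z₁/z₀) = 16.5 × 5.8945/3.9546 = 24.5942 m/s
ΔV/Δz = (24.5942 − 16.5)/(83.5 − 12.0) = 8.0942/71.5000 = 0.11320 m/s/m

0.1132 m/s/m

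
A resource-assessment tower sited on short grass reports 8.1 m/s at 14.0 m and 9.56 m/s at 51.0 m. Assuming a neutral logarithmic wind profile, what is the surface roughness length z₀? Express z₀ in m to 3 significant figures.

Log law: V(z) ∝ ln(z/z₀). With r = V₁/V₂ = 8.1/9.56 = 0.84728,
r · ln(z₂/z₀) = ln(z₁/z₀) ⇒ ln z₀ = (ln z₁ − r·ln z₂)/(1 − r)
ln z₀ = (2.63906 − 0.84728×3.93183) / 0.15272 = -4.5332
z₀ = exp(-4.5332) = 0.01075 m

z₀ ≈ 0.0107 m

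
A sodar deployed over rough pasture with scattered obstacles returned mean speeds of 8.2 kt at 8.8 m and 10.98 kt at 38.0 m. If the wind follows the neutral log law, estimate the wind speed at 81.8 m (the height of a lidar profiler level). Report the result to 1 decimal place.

Log law: V ∝ ln(z/z₀). From the pair, with r = V₁/V₂ = 0.74681,
ln z₀ = (ln z₁ − r·ln z₂)/(1 − r) = (2.1748 − 0.74681×3.6376)/0.25319 = -2.1401 → z₀ = 0.1176 m
V₃ = V₁ · ln(z₃/z₀)/ln(z₁/z₀) = 8.2 × 6.5444/4.3148 = 12.4370 kt

12.4 kt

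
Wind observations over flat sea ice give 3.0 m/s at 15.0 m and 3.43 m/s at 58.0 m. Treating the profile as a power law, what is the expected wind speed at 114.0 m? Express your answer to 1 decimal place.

3.7 m/s

First find α: α = ln(V₂/V₁)/ln(z₂/z₁) = ln(3.43/3.0)/ln(58.0/15.0) = 0.13395/1.35239 = 0.0990
Extrapolate from 58.0 m to 114.0 m: V₃ = 3.43 × (114.0/58.0)^0.0990 = 3.43 × 1.0692 = 3.6674 m/s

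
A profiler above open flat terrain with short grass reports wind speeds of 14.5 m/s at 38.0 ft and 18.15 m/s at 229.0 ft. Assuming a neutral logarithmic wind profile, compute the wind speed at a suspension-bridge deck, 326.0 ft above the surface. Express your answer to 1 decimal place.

18.9 m/s

Log law: V ∝ ln(z/z₀). From the pair, with r = V₁/V₂ = 0.79890,
ln z₀ = (ln z₁ − r·ln z₂)/(1 − r) = (3.6376 − 0.79890×5.4337)/0.20110 = -3.4977 → z₀ = 0.03027 ft
V₃ = V₁ · ln(z₃/z₀)/ln(z₁/z₀) = 14.5 × 9.2846/7.1353 = 18.8677 m/s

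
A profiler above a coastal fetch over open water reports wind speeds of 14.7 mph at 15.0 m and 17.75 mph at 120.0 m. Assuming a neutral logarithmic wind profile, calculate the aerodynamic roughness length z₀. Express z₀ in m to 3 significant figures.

Log law: V(z) ∝ ln(z/z₀). With r = V₁/V₂ = 14.7/17.75 = 0.82817,
r · ln(z₂/z₀) = ln(z₁/z₀) ⇒ ln z₀ = (ln z₁ − r·ln z₂)/(1 − r)
ln z₀ = (2.70805 − 0.82817×4.78749) / 0.17183 = -7.3142
z₀ = exp(-7.3142) = 0.0006660 m

z₀ ≈ 0.000666 m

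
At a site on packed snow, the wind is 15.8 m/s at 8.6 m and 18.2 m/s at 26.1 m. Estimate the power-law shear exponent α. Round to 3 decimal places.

Power law: V₂/V₁ = (z₂/z₁)^α ⇒ α = ln(V₂/V₁) / ln(z₂/z₁)
α = ln(18.2/15.8) / ln(26.1/8.6) = ln(1.1519) / ln(3.0349)
  = 0.14141 / 1.11017 = 0.12738

α ≈ 0.127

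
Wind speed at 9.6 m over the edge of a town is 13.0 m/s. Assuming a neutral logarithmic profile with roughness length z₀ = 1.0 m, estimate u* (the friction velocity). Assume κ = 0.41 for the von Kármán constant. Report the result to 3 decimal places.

Log law: V(z) = (u*/κ) · ln(z/z₀) ⇒ u* = κ · V / ln(z/z₀)
u* = 0.41 × 13.0 / ln(9.6/1.0) = 0.41 × 13.0 / 2.2618
   = 5.3300 / 2.2618 = 2.3566 m/s

u* ≈ 2.357 m/s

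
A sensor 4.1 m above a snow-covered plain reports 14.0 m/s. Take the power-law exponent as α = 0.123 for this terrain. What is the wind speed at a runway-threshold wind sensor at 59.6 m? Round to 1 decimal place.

Power-law profile: V₂ = V₁ · (z₂/z₁)^α
V₂ = 14.0 × (59.6/4.1)^0.123 = 14.0 × (14.5366)^0.123
    = 14.0 × 1.3899 = 19.4586 m/s

19.5 m/s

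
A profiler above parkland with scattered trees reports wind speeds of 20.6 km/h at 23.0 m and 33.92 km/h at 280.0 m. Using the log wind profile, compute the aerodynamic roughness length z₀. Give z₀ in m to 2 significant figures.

z₀ ≈ 0.48 m

Log law: V(z) ∝ ln(z/z₀). With r = V₁/V₂ = 20.6/33.92 = 0.60731,
r · ln(z₂/z₀) = ln(z₁/z₀) ⇒ ln z₀ = (ln z₁ − r·ln z₂)/(1 − r)
ln z₀ = (3.13549 − 0.60731×5.63479) / 0.39269 = -0.7298
z₀ = exp(-0.7298) = 0.4820 m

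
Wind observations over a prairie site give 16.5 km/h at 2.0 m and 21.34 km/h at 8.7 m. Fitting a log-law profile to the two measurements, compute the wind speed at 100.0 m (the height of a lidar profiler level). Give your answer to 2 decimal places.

Log law: V ∝ ln(z/z₀). From the pair, with r = V₁/V₂ = 0.77320,
ln z₀ = (ln z₁ − r·ln z₂)/(1 − r) = (0.6931 − 0.77320×2.1633)/0.22680 = -4.3188 → z₀ = 0.01332 m
V₃ = V₁ · ln(z₃/z₀)/ln(z₁/z₀) = 16.5 × 8.9240/5.0120 = 29.3789 km/h

29.38 km/h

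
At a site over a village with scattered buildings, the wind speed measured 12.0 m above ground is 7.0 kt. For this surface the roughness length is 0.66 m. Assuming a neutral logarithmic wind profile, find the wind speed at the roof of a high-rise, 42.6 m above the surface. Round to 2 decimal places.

10.06 kt

Log law: V(z) ∝ ln(z/z₀), so V₂/V₁ = ln(z₂/z₀) / ln(z₁/z₀).
ln(42.6/0.66) = 4.1674, ln(12.0/0.66) = 2.9004
V₂ = 7.0 × 4.1674/2.9004 = 7.0 × 1.4368 = 10.0577 kt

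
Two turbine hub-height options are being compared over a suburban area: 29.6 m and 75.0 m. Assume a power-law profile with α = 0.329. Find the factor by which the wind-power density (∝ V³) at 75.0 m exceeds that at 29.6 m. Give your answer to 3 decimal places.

Speed ratio: V_B/V_A = (z_B/z_A)^α = (75.0/29.6)^0.329 = (2.5338)^0.329 = 1.35781
Power-density ratio: P_B/P_A = (V_B/V_A)³ = (1.35781)³ = 2.50334

2.503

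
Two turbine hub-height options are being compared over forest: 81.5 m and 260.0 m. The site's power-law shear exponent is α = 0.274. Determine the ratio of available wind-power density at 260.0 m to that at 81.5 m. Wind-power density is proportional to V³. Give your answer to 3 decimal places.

Speed ratio: V_B/V_A = (z_B/z_A)^α = (260.0/81.5)^0.274 = (3.1902)^0.274 = 1.37419
Power-density ratio: P_B/P_A = (V_B/V_A)³ = (1.37419)³ = 2.59500

2.595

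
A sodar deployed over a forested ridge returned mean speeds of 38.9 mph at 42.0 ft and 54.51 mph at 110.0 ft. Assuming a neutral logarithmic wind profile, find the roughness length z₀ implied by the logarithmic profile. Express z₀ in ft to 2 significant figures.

Log law: V(z) ∝ ln(z/z₀). With r = V₁/V₂ = 38.9/54.51 = 0.71363,
r · ln(z₂/z₀) = ln(z₁/z₀) ⇒ ln z₀ = (ln z₁ − r·ln z₂)/(1 − r)
ln z₀ = (3.73767 − 0.71363×4.70048) / 0.28637 = 1.3384
z₀ = exp(1.3384) = 3.813 ft

z₀ ≈ 3.8 ft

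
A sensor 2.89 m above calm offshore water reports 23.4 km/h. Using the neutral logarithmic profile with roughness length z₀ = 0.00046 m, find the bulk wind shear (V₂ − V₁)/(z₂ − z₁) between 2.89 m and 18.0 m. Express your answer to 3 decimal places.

Log law: V₂ = V₁ · ln(z₂/z₀)/ln(z₁/z₀) = 23.4 × 10.5747/8.7455 = 28.2941 km/h
ΔV/Δz = (28.2941 − 23.4)/(18.0 − 2.89) = 4.8941/15.1100 = 0.32390 km/h/m

0.324 km/h/m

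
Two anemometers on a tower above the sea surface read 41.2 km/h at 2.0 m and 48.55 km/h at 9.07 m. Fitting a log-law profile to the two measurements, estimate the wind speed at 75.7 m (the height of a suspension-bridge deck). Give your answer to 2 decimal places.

Log law: V ∝ ln(z/z₀). From the pair, with r = V₁/V₂ = 0.84861,
ln z₀ = (ln z₁ − r·ln z₂)/(1 − r) = (0.6931 − 0.84861×2.2050)/0.15139 = -7.7813 → z₀ = 0.0004175 m
V₃ = V₁ · ln(z₃/z₀)/ln(z₁/z₀) = 41.2 × 12.1081/8.4744 = 58.8655 km/h

58.87 km/h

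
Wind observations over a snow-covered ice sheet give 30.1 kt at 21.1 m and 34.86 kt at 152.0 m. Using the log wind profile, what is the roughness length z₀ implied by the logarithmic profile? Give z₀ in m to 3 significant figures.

z₀ ≈ 0.0000797 m

Log law: V(z) ∝ ln(z/z₀). With r = V₁/V₂ = 30.1/34.86 = 0.86345,
r · ln(z₂/z₀) = ln(z₁/z₀) ⇒ ln z₀ = (ln z₁ − r·ln z₂)/(1 − r)
ln z₀ = (3.04927 − 0.86345×5.02388) / 0.13655 = -9.4372
z₀ = exp(-9.4372) = 0.00007970 m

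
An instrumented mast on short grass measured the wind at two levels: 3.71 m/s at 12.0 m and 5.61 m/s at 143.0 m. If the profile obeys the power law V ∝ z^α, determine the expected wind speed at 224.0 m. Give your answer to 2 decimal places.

6.05 m/s

First find α: α = ln(V₂/V₁)/ln(z₂/z₁) = ln(5.61/3.71)/ln(143.0/12.0) = 0.41352/2.47794 = 0.1669
Extrapolate from 143.0 m to 224.0 m: V₃ = 5.61 × (224.0/143.0)^0.1669 = 5.61 × 1.0778 = 6.0463 m/s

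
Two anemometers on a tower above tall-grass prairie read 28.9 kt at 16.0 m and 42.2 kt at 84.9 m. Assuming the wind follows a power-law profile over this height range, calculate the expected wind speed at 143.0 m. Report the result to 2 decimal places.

First find α: α = ln(V₂/V₁)/ln(z₂/z₁) = ln(42.2/28.9)/ln(84.9/16.0) = 0.37858/1.66889 = 0.2268
Extrapolate from 84.9 m to 143.0 m: V₃ = 42.2 × (143.0/84.9)^0.2268 = 42.2 × 1.1255 = 47.4981 kt

47.50 kt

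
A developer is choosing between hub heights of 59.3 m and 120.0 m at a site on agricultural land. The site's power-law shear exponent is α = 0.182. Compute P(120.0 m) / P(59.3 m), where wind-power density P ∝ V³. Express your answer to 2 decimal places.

1.47

Speed ratio: V_B/V_A = (z_B/z_A)^α = (120.0/59.3)^0.182 = (2.0236)^0.182 = 1.13688
Power-density ratio: P_B/P_A = (V_B/V_A)³ = (1.13688)³ = 1.46942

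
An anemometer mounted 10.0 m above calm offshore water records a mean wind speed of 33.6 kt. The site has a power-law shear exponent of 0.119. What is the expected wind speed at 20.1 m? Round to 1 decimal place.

36.5 kt

Power-law profile: V₂ = V₁ · (z₂/z₁)^α
V₂ = 33.6 × (20.1/10.0)^0.119 = 33.6 × (2.0100)^0.119
    = 33.6 × 1.0866 = 36.5107 kt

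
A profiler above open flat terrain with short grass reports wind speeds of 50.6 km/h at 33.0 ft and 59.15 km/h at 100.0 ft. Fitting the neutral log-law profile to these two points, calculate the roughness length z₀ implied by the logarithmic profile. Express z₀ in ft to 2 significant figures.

Log law: V(z) ∝ ln(z/z₀). With r = V₁/V₂ = 50.6/59.15 = 0.85545,
r · ln(z₂/z₀) = ln(z₁/z₀) ⇒ ln z₀ = (ln z₁ − r·ln z₂)/(1 − r)
ln z₀ = (3.49651 − 0.85545×4.60517) / 0.14455 = -3.0647
z₀ = exp(-3.0647) = 0.04667 ft

z₀ ≈ 0.047 ft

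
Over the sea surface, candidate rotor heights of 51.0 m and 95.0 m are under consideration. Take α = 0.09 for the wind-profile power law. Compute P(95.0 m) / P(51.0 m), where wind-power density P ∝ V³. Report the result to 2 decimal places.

1.18

Speed ratio: V_B/V_A = (z_B/z_A)^α = (95.0/51.0)^0.09 = (1.8627)^0.09 = 1.05758
Power-density ratio: P_B/P_A = (V_B/V_A)³ = (1.05758)³ = 1.18288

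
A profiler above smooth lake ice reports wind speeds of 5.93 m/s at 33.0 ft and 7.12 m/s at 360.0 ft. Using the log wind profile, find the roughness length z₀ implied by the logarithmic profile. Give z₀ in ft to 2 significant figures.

Log law: V(z) ∝ ln(z/z₀). With r = V₁/V₂ = 5.93/7.12 = 0.83287,
r · ln(z₂/z₀) = ln(z₁/z₀) ⇒ ln z₀ = (ln z₁ − r·ln z₂)/(1 − r)
ln z₀ = (3.49651 − 0.83287×5.88610) / 0.16713 = -8.4113
z₀ = exp(-8.4113) = 0.0002223 ft

z₀ ≈ 0.00022 ft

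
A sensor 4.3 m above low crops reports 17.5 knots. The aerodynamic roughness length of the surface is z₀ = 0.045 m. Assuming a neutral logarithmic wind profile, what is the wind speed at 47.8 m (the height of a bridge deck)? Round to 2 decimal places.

Log law: V(z) ∝ ln(z/z₀), so V₂/V₁ = ln(z₂/z₀) / ln(z₁/z₀).
ln(47.8/0.045) = 6.9681, ln(4.3/0.045) = 4.5597
V₂ = 17.5 × 6.9681/4.5597 = 17.5 × 1.5282 = 26.7434 knots

26.74 knots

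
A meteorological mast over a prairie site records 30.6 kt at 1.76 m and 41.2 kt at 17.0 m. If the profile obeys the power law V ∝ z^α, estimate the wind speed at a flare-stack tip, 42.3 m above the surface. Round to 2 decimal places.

First find α: α = ln(V₂/V₁)/ln(z₂/z₁) = ln(41.2/30.6)/ln(17.0/1.76) = 0.29744/2.26790 = 0.1312
Extrapolate from 17.0 m to 42.3 m: V₃ = 41.2 × (42.3/17.0)^0.1312 = 41.2 × 1.1270 = 46.4322 kt

46.43 kt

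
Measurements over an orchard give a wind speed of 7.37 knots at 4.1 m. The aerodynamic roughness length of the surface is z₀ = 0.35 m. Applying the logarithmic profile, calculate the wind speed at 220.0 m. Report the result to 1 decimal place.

Log law: V(z) ∝ ln(z/z₀), so V₂/V₁ = ln(z₂/z₀) / ln(z₁/z₀).
ln(220.0/0.35) = 6.4434, ln(4.1/0.35) = 2.4608
V₂ = 7.37 × 6.4434/2.4608 = 7.37 × 2.6184 = 19.2978 knots

19.3 knots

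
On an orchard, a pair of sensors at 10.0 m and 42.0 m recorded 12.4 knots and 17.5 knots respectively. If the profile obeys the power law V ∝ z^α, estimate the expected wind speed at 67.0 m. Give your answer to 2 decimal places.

19.58 knots

First find α: α = ln(V₂/V₁)/ln(z₂/z₁) = ln(17.5/12.4)/ln(42.0/10.0) = 0.34450/1.43508 = 0.2401
Extrapolate from 42.0 m to 67.0 m: V₃ = 17.5 × (67.0/42.0)^0.2401 = 17.5 × 1.1186 = 19.5762 knots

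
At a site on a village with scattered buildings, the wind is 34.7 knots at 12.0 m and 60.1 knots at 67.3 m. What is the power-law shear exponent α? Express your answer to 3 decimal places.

Power law: V₂/V₁ = (z₂/z₁)^α ⇒ α = ln(V₂/V₁) / ln(z₂/z₁)
α = ln(60.1/34.7) / ln(67.3/12.0) = ln(1.7320) / ln(5.6083)
  = 0.54927 / 1.72425 = 0.31856

α ≈ 0.319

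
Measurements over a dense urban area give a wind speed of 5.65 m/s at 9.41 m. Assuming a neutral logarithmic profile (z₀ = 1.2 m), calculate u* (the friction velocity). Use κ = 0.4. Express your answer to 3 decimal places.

u* ≈ 1.097 m/s

Log law: V(z) = (u*/κ) · ln(z/z₀) ⇒ u* = κ · V / ln(z/z₀)
u* = 0.4 × 5.65 / ln(9.41/1.2) = 0.4 × 5.65 / 2.0595
   = 2.2600 / 2.0595 = 1.0974 m/s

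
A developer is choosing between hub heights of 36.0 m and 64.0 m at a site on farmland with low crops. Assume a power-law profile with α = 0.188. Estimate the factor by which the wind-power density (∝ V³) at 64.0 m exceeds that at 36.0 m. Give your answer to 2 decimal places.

1.38

Speed ratio: V_B/V_A = (z_B/z_A)^α = (64.0/36.0)^0.188 = (1.7778)^0.188 = 1.11424
Power-density ratio: P_B/P_A = (V_B/V_A)³ = (1.11424)³ = 1.38335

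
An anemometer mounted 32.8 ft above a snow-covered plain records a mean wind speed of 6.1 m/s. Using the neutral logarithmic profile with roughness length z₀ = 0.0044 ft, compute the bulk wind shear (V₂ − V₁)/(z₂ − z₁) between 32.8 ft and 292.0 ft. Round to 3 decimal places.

Log law: V₂ = V₁ · ln(z₂/z₀)/ln(z₁/z₀) = 6.1 × 11.1029/8.9166 = 7.5957 m/s
ΔV/Δz = (7.5957 − 6.1)/(292.0 − 32.8) = 1.4957/259.2000 = 0.00577 m/s/ft

0.006 m/s/ft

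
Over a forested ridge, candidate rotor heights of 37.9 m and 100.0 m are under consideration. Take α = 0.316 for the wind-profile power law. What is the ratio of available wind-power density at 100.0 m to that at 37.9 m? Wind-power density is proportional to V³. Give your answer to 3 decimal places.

Speed ratio: V_B/V_A = (z_B/z_A)^α = (100.0/37.9)^0.316 = (2.6385)^0.316 = 1.35878
Power-density ratio: P_B/P_A = (V_B/V_A)³ = (1.35878)³ = 2.50871

2.509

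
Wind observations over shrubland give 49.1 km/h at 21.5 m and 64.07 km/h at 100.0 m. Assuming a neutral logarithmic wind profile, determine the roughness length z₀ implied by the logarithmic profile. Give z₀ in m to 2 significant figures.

Log law: V(z) ∝ ln(z/z₀). With r = V₁/V₂ = 49.1/64.07 = 0.76635,
r · ln(z₂/z₀) = ln(z₁/z₀) ⇒ ln z₀ = (ln z₁ − r·ln z₂)/(1 − r)
ln z₀ = (3.06805 − 0.76635×4.60517) / 0.23365 = -1.9735
z₀ = exp(-1.9735) = 0.1390 m

z₀ ≈ 0.14 m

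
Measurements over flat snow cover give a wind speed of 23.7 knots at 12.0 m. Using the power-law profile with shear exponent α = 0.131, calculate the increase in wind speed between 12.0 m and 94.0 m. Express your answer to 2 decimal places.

Power law: V₂ = V₁ · (z₂/z₁)^α = 23.7 × (7.8333)^0.131 = 31.0353 knots
ΔV = 31.0353 − 23.7 = 7.3353 knots

7.34 knots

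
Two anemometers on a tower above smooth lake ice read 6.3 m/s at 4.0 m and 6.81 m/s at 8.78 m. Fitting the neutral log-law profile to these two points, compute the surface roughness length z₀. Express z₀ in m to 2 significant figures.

Log law: V(z) ∝ ln(z/z₀). With r = V₁/V₂ = 6.3/6.81 = 0.92511,
r · ln(z₂/z₀) = ln(z₁/z₀) ⇒ ln z₀ = (ln z₁ − r·ln z₂)/(1 − r)
ln z₀ = (1.38629 − 0.92511×2.17248) / 0.07489 = -8.3254
z₀ = exp(-8.3254) = 0.0002423 m

z₀ ≈ 0.00024 m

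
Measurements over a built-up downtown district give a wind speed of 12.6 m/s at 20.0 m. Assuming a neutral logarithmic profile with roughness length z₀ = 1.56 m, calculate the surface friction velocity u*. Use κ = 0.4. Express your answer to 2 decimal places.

Log law: V(z) = (u*/κ) · ln(z/z₀) ⇒ u* = κ · V / ln(z/z₀)
u* = 0.4 × 12.6 / ln(20.0/1.56) = 0.4 × 12.6 / 2.5510
   = 5.0400 / 2.5510 = 1.9757 m/s

u* ≈ 1.98 m/s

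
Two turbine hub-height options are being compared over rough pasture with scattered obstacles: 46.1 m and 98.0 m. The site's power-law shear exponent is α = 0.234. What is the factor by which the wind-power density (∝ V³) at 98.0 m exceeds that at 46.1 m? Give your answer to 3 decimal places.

Speed ratio: V_B/V_A = (z_B/z_A)^α = (98.0/46.1)^0.234 = (2.1258)^0.234 = 1.19300
Power-density ratio: P_B/P_A = (V_B/V_A)³ = (1.19300)³ = 1.69794

1.698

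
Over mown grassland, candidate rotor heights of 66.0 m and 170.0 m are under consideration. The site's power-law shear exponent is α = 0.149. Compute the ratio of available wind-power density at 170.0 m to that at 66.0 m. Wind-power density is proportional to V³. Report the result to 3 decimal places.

1.526

Speed ratio: V_B/V_A = (z_B/z_A)^α = (170.0/66.0)^0.149 = (2.5758)^0.149 = 1.15140
Power-density ratio: P_B/P_A = (V_B/V_A)³ = (1.15140)³ = 1.52642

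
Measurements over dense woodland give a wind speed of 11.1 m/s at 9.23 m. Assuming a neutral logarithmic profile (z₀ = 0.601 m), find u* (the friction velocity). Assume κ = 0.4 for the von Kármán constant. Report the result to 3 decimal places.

Log law: V(z) = (u*/κ) · ln(z/z₀) ⇒ u* = κ · V / ln(z/z₀)
u* = 0.4 × 11.1 / ln(9.23/0.601) = 0.4 × 11.1 / 2.7316
   = 4.4400 / 2.7316 = 1.6254 m/s

u* ≈ 1.625 m/s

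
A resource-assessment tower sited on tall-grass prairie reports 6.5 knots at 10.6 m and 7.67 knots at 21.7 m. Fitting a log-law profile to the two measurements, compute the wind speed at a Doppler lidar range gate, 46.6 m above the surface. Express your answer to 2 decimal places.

Log law: V ∝ ln(z/z₀). From the pair, with r = V₁/V₂ = 0.84746,
ln z₀ = (ln z₁ − r·ln z₂)/(1 − r) = (2.3609 − 0.84746×3.0773)/0.15254 = -1.6195 → z₀ = 0.1980 m
V₃ = V₁ · ln(z₃/z₀)/ln(z₁/z₀) = 6.5 × 5.4611/3.9803 = 8.9181 knots

8.92 knots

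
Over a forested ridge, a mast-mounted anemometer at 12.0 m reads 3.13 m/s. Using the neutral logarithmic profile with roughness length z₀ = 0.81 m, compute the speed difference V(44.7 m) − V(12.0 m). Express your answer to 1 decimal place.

1.5 m/s

Log law: V₂ = V₁ · ln(z₂/z₀)/ln(z₁/z₀) = 3.13 × 4.0107/2.6956 = 4.6570 m/s
ΔV = 4.6570 − 3.13 = 1.5270 m/s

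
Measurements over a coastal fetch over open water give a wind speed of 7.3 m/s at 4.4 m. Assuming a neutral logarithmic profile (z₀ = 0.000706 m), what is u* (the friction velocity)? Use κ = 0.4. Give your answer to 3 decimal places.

Log law: V(z) = (u*/κ) · ln(z/z₀) ⇒ u* = κ · V / ln(z/z₀)
u* = 0.4 × 7.3 / ln(4.4/0.000706) = 0.4 × 7.3 / 8.7375
   = 2.9200 / 8.7375 = 0.3342 m/s

u* ≈ 0.334 m/s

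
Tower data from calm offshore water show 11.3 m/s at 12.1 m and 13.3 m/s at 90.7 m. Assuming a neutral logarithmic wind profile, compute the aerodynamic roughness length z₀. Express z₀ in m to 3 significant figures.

Log law: V(z) ∝ ln(z/z₀). With r = V₁/V₂ = 11.3/13.3 = 0.84962,
r · ln(z₂/z₀) = ln(z₁/z₀) ⇒ ln z₀ = (ln z₁ − r·ln z₂)/(1 − r)
ln z₀ = (2.49321 − 0.84962×4.50756) / 0.15038 = -8.8879
z₀ = exp(-8.8879) = 0.0001381 m

z₀ ≈ 0.000138 m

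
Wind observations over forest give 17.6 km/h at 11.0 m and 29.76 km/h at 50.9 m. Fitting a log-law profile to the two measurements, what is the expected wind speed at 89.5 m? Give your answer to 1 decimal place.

34.2 km/h

Log law: V ∝ ln(z/z₀). From the pair, with r = V₁/V₂ = 0.59140,
ln z₀ = (ln z₁ − r·ln z₂)/(1 − r) = (2.3979 − 0.59140×3.9299)/0.40860 = 0.1806 → z₀ = 1.198 m
V₃ = V₁ · ln(z₃/z₀)/ln(z₁/z₀) = 17.6 × 4.3137/2.2173 = 34.2397 km/h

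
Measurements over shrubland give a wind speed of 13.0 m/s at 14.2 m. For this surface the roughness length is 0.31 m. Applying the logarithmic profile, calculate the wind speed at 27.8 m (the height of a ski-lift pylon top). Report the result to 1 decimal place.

Log law: V(z) ∝ ln(z/z₀), so V₂/V₁ = ln(z₂/z₀) / ln(z₁/z₀).
ln(27.8/0.31) = 4.4962, ln(14.2/0.31) = 3.8244
V₂ = 13.0 × 4.4962/3.8244 = 13.0 × 1.1757 = 15.2836 m/s

15.3 m/s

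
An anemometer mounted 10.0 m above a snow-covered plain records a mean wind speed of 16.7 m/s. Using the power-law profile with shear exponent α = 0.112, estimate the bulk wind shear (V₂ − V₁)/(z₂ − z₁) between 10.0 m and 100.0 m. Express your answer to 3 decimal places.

Power law: V₂ = V₁ · (z₂/z₁)^α = 16.7 × (10.0000)^0.112 = 21.6131 m/s
ΔV/Δz = (21.6131 − 16.7)/(100.0 − 10.0) = 4.9131/90.0000 = 0.05459 m/s/m

0.055 m/s/m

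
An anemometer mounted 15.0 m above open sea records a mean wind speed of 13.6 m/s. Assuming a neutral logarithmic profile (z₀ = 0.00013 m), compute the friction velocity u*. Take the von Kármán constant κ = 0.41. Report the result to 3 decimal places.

u* ≈ 0.478 m/s

Log law: V(z) = (u*/κ) · ln(z/z₀) ⇒ u* = κ · V / ln(z/z₀)
u* = 0.41 × 13.6 / ln(15.0/0.00013) = 0.41 × 13.6 / 11.6560
   = 5.5760 / 11.6560 = 0.4784 m/s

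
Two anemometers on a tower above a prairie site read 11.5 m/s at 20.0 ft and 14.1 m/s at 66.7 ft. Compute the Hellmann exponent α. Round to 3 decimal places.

Power law: V₂/V₁ = (z₂/z₁)^α ⇒ α = ln(V₂/V₁) / ln(z₂/z₁)
α = ln(14.1/11.5) / ln(66.7/20.0) = ln(1.2261) / ln(3.3350)
  = 0.20383 / 1.20447 = 0.16923

α ≈ 0.169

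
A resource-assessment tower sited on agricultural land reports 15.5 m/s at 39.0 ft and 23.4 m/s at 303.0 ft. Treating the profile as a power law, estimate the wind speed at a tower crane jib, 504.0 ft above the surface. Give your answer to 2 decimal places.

First find α: α = ln(V₂/V₁)/ln(z₂/z₁) = ln(23.4/15.5)/ln(303.0/39.0) = 0.41190/2.05017 = 0.2009
Extrapolate from 303.0 ft to 504.0 ft: V₃ = 23.4 × (504.0/303.0)^0.2009 = 23.4 × 1.1076 = 25.9188 m/s

25.92 m/s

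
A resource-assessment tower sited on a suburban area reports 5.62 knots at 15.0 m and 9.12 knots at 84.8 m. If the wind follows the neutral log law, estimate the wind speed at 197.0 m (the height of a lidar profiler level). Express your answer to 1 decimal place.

10.8 knots

Log law: V ∝ ln(z/z₀). From the pair, with r = V₁/V₂ = 0.61623,
ln z₀ = (ln z₁ − r·ln z₂)/(1 − r) = (2.7081 − 0.61623×4.4403)/0.38377 = -0.0734 → z₀ = 0.9292 m
V₃ = V₁ · ln(z₃/z₀)/ln(z₁/z₀) = 5.62 × 5.3566/2.7815 = 10.8231 knots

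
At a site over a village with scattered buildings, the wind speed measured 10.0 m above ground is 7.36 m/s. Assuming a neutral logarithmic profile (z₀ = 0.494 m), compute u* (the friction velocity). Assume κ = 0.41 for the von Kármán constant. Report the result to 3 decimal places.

u* ≈ 1.003 m/s

Log law: V(z) = (u*/κ) · ln(z/z₀) ⇒ u* = κ · V / ln(z/z₀)
u* = 0.41 × 7.36 / ln(10.0/0.494) = 0.41 × 7.36 / 3.0078
   = 3.0176 / 3.0078 = 1.0033 m/s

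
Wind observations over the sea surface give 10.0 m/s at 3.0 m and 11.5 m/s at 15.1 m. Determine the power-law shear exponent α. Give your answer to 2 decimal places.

Power law: V₂/V₁ = (z₂/z₁)^α ⇒ α = ln(V₂/V₁) / ln(z₂/z₁)
α = ln(11.5/10.0) / ln(15.1/3.0) = ln(1.1500) / ln(5.0333)
  = 0.13976 / 1.61608 = 0.08648

α ≈ 0.09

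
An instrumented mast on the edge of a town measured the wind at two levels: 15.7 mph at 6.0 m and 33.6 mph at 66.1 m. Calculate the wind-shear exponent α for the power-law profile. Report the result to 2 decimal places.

α ≈ 0.32

Power law: V₂/V₁ = (z₂/z₁)^α ⇒ α = ln(V₂/V₁) / ln(z₂/z₁)
α = ln(33.6/15.7) / ln(66.1/6.0) = ln(2.1401) / ln(11.0167)
  = 0.76087 / 2.39941 = 0.31711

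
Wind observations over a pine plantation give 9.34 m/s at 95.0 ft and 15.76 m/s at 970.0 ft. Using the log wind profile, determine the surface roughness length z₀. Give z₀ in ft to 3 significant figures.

Log law: V(z) ∝ ln(z/z₀). With r = V₁/V₂ = 9.34/15.76 = 0.59264,
r · ln(z₂/z₀) = ln(z₁/z₀) ⇒ ln z₀ = (ln z₁ − r·ln z₂)/(1 − r)
ln z₀ = (4.55388 − 0.59264×6.87730) / 0.40736 = 1.1737
z₀ = exp(1.1737) = 3.234 ft

z₀ ≈ 3.23 ft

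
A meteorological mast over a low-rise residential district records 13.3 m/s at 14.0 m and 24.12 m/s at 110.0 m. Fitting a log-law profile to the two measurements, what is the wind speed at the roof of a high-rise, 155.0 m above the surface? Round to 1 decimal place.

25.9 m/s

Log law: V ∝ ln(z/z₀). From the pair, with r = V₁/V₂ = 0.55141,
ln z₀ = (ln z₁ − r·ln z₂)/(1 − r) = (2.6391 − 0.55141×4.7005)/0.44859 = 0.1051 → z₀ = 1.111 m
V₃ = V₁ · ln(z₃/z₀)/ln(z₁/z₀) = 13.3 × 4.9383/2.5339 = 25.9200 m/s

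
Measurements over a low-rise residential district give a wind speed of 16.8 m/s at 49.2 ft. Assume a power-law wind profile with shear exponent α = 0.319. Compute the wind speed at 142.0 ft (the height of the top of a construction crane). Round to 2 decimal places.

Power-law profile: V₂ = V₁ · (z₂/z₁)^α
V₂ = 16.8 × (142.0/49.2)^0.319 = 16.8 × (2.8862)^0.319
    = 16.8 × 1.4023 = 23.5588 m/s

23.56 m/s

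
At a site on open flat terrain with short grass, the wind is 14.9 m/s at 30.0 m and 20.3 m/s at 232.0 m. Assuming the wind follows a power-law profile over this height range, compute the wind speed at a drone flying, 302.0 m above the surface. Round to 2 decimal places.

First find α: α = ln(V₂/V₁)/ln(z₂/z₁) = ln(20.3/14.9)/ln(232.0/30.0) = 0.30926/2.04554 = 0.1512
Extrapolate from 232.0 m to 302.0 m: V₃ = 20.3 × (302.0/232.0)^0.1512 = 20.3 × 1.0407 = 21.1256 m/s

21.13 m/s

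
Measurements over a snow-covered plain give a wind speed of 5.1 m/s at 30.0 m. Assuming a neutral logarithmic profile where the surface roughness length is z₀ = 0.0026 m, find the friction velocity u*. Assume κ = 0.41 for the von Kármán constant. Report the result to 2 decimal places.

Log law: V(z) = (u*/κ) · ln(z/z₀) ⇒ u* = κ · V / ln(z/z₀)
u* = 0.41 × 5.1 / ln(30.0/0.0026) = 0.41 × 5.1 / 9.3534
   = 2.0910 / 9.3534 = 0.2236 m/s

u* ≈ 0.22 m/s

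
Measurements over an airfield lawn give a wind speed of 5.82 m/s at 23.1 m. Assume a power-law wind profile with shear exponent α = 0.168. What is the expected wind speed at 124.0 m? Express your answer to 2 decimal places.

7.72 m/s

Power-law profile: V₂ = V₁ · (z₂/z₁)^α
V₂ = 5.82 × (124.0/23.1)^0.168 = 5.82 × (5.3680)^0.168
    = 5.82 × 1.3262 = 7.7185 m/s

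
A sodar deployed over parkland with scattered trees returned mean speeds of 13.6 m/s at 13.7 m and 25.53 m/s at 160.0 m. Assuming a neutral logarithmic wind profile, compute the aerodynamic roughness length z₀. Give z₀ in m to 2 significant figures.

Log law: V(z) ∝ ln(z/z₀). With r = V₁/V₂ = 13.6/25.53 = 0.53271,
r · ln(z₂/z₀) = ln(z₁/z₀) ⇒ ln z₀ = (ln z₁ − r·ln z₂)/(1 − r)
ln z₀ = (2.61740 − 0.53271×5.07517) / 0.46729 = -0.1844
z₀ = exp(-0.1844) = 0.8316 m

z₀ ≈ 0.83 m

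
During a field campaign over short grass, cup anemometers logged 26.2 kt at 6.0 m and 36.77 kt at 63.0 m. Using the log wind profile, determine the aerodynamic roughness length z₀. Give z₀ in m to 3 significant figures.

z₀ ≈ 0.0177 m

Log law: V(z) ∝ ln(z/z₀). With r = V₁/V₂ = 26.2/36.77 = 0.71254,
r · ln(z₂/z₀) = ln(z₁/z₀) ⇒ ln z₀ = (ln z₁ − r·ln z₂)/(1 − r)
ln z₀ = (1.79176 − 0.71254×4.14313) / 0.28746 = -4.0366
z₀ = exp(-4.0366) = 0.01766 m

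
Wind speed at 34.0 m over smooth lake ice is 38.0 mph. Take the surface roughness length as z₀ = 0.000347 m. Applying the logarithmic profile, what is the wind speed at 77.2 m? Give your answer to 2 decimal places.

Log law: V(z) ∝ ln(z/z₀), so V₂/V₁ = ln(z₂/z₀) / ln(z₁/z₀).
ln(77.2/0.000347) = 12.3126, ln(34.0/0.000347) = 11.4925
V₂ = 38.0 × 12.3126/11.4925 = 38.0 × 1.0714 = 40.7115 mph

40.71 mph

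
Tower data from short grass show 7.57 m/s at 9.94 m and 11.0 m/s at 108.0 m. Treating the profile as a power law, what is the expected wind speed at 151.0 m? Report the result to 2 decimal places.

First find α: α = ln(V₂/V₁)/ln(z₂/z₁) = ln(11.0/7.57)/ln(108.0/9.94) = 0.37370/2.38556 = 0.1567
Extrapolate from 108.0 m to 151.0 m: V₃ = 11.0 × (151.0/108.0)^0.1567 = 11.0 × 1.0539 = 11.5929 m/s

11.59 m/s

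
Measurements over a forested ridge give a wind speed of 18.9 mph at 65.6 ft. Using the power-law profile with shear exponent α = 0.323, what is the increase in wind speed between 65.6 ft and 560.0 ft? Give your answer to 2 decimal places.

18.88 mph

Power law: V₂ = V₁ · (z₂/z₁)^α = 18.9 × (8.5366)^0.323 = 37.7804 mph
ΔV = 37.7804 − 18.9 = 18.8804 mph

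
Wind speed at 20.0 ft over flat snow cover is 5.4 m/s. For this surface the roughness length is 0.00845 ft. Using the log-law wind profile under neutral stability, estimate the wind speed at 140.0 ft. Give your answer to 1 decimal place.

Log law: V(z) ∝ ln(z/z₀), so V₂/V₁ = ln(z₂/z₀) / ln(z₁/z₀).
ln(140.0/0.00845) = 9.7152, ln(20.0/0.00845) = 7.7693
V₂ = 5.4 × 9.7152/7.7693 = 5.4 × 1.2505 = 6.7525 m/s

6.8 m/s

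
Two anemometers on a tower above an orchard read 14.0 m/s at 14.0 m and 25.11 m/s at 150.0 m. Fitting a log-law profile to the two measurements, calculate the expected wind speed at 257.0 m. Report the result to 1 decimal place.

27.6 m/s

Log law: V ∝ ln(z/z₀). From the pair, with r = V₁/V₂ = 0.55755,
ln z₀ = (ln z₁ − r·ln z₂)/(1 − r) = (2.6391 − 0.55755×5.0106)/0.44245 = -0.3494 → z₀ = 0.7051 m
V₃ = V₁ · ln(z₃/z₀)/ln(z₁/z₀) = 14.0 × 5.8985/2.9885 = 27.6324 m/s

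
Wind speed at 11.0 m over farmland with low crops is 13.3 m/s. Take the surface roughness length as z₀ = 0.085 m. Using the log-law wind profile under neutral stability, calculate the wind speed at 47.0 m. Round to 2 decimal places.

Log law: V(z) ∝ ln(z/z₀), so V₂/V₁ = ln(z₂/z₀) / ln(z₁/z₀).
ln(47.0/0.085) = 6.3153, ln(11.0/0.085) = 4.8630
V₂ = 13.3 × 6.3153/4.8630 = 13.3 × 1.2986 = 17.2718 m/s

17.27 m/s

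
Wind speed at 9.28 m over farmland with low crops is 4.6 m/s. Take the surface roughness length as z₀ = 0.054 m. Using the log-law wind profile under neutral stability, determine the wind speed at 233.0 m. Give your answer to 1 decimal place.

Log law: V(z) ∝ ln(z/z₀), so V₂/V₁ = ln(z₂/z₀) / ln(z₁/z₀).
ln(233.0/0.054) = 8.3698, ln(9.28/0.054) = 5.1466
V₂ = 4.6 × 8.3698/5.1466 = 4.6 × 1.6263 = 7.4808 m/s

7.5 m/s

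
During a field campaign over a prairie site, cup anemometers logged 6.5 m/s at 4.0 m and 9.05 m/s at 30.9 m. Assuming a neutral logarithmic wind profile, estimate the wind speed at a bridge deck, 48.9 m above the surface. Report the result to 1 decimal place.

Log law: V ∝ ln(z/z₀). From the pair, with r = V₁/V₂ = 0.71823,
ln z₀ = (ln z₁ − r·ln z₂)/(1 − r) = (1.3863 − 0.71823×3.4308)/0.28177 = -3.8251 → z₀ = 0.02182 m
V₃ = V₁ · ln(z₃/z₀)/ln(z₁/z₀) = 6.5 × 7.7149/5.2114 = 9.6225 m/s

9.6 m/s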